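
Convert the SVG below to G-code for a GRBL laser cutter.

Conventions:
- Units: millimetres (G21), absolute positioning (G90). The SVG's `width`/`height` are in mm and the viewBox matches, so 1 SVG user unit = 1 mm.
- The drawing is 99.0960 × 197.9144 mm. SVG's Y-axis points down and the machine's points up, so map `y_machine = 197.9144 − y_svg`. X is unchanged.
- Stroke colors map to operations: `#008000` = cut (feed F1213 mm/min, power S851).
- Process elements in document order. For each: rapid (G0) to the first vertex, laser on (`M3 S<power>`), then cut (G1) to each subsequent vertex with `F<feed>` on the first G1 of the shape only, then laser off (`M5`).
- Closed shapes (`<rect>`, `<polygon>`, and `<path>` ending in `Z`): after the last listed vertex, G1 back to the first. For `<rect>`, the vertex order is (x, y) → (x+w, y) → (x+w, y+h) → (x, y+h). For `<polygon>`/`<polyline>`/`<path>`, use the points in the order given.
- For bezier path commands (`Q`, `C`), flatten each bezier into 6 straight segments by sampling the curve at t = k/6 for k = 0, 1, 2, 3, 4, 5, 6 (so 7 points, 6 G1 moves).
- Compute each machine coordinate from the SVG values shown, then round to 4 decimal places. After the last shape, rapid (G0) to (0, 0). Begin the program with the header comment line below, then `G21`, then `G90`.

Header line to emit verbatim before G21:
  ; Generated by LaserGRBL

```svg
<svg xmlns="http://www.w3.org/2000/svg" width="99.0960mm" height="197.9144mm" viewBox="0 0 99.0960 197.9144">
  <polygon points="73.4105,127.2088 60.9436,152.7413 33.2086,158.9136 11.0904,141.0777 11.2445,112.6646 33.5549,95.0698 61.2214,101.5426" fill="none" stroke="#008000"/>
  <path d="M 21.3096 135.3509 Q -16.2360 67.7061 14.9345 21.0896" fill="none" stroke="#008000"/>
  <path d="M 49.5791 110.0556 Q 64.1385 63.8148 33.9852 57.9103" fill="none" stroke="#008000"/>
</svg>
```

1 u = 1 mm; y_m = 197.9144 − y.

[1] `<polygon>` regular polygon, #008000→cut S851 F1213: (73.4105,70.7056) → (60.9436,45.1731) → (33.2086,39.0008) → (11.0904,56.8367) → (11.2445,85.2498) → (33.5549,102.8446) → (61.2214,96.3718) → (73.4105,70.7056) (closed)

[2] `<path>` quadratic bezier, #008000→cut S851 F1213: (21.3096,62.5635) → (10.7032,84.5276) → (3.9143,105.3236) → (0.9430,124.9512) → (1.7893,143.4107) → (6.4531,160.7018) → (14.9345,176.8248)

[3] `<path>` quadratic bezier, #008000→cut S851 F1213: (49.5791,87.8588) → (53.1902,102.1519) → (54.3173,114.2042) → (52.9603,124.0155) → (49.1193,131.5860) → (42.7943,136.9155) → (33.9852,140.0041)

; Generated by LaserGRBL
G21
G90
G0 X73.4105 Y70.7056
M3 S851
G1 X60.9436 Y45.1731 F1213
G1 X33.2086 Y39.0008
G1 X11.0904 Y56.8367
G1 X11.2445 Y85.2498
G1 X33.5549 Y102.8446
G1 X61.2214 Y96.3718
G1 X73.4105 Y70.7056
M5
G0 X21.3096 Y62.5635
M3 S851
G1 X10.7032 Y84.5276 F1213
G1 X3.9143 Y105.3236
G1 X0.9430 Y124.9512
G1 X1.7893 Y143.4107
G1 X6.4531 Y160.7018
G1 X14.9345 Y176.8248
M5
G0 X49.5791 Y87.8588
M3 S851
G1 X53.1902 Y102.1519 F1213
G1 X54.3173 Y114.2042
G1 X52.9603 Y124.0155
G1 X49.1193 Y131.5860
G1 X42.7943 Y136.9155
G1 X33.9852 Y140.0041
M5
G0 X0.0000 Y0.0000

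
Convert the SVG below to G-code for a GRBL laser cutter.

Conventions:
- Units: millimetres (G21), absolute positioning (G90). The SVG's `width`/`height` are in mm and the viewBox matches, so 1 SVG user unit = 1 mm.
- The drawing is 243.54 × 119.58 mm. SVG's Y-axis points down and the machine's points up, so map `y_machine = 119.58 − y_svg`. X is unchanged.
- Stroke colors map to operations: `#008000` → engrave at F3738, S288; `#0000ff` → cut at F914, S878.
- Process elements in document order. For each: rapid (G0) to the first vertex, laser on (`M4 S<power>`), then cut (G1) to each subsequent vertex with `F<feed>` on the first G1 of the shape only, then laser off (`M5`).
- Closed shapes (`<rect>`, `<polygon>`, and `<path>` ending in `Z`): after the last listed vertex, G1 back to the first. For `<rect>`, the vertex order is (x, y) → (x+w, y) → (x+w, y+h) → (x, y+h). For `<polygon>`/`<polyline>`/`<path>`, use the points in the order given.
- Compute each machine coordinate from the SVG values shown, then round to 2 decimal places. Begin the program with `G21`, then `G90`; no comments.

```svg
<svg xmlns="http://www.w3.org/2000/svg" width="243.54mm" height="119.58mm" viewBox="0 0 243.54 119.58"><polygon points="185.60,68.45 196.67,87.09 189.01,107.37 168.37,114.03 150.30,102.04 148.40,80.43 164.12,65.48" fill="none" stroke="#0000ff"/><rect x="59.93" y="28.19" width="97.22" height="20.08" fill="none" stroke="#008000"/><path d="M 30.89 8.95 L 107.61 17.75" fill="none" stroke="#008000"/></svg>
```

G21
G90
G0 X185.60 Y51.13
M4 S878
G1 X196.67 Y32.49 F914
G1 X189.01 Y12.21
G1 X168.37 Y5.55
G1 X150.30 Y17.54
G1 X148.40 Y39.15
G1 X164.12 Y54.10
G1 X185.60 Y51.13
M5
G0 X59.93 Y91.39
M4 S288
G1 X157.15 Y91.39 F3738
G1 X157.15 Y71.31
G1 X59.93 Y71.31
G1 X59.93 Y91.39
M5
G0 X30.89 Y110.63
M4 S288
G1 X107.61 Y101.83 F3738
M5

Since the viewBox matches the mm dimensions, user units are millimetres directly. The only transform is the Y-flip y_m = 119.58 − y_svg.

Shape 1 is a regular polygon drawn with `<polygon>`. Its stroke #0000ff means cut at S878, F914. After flipping Y the toolpath is (185.60,51.13) → (196.67,32.49) → (189.01,12.21) → (168.37,5.55) → (150.30,17.54) → (148.40,39.15) → (164.12,54.10) → (185.60,51.13), returning to the start.

Shape 2 is a rectangle drawn with `<rect>`. Its stroke #008000 means engrave at S288, F3738. After flipping Y the toolpath is (59.93,91.39) → (157.15,91.39) → (157.15,71.31) → (59.93,71.31) → (59.93,91.39), returning to the start.

Shape 3 is a line segment drawn with `<path>`. Its stroke #008000 means engrave at S288, F3738. After flipping Y the toolpath is (30.89,110.63) → (107.61,101.83).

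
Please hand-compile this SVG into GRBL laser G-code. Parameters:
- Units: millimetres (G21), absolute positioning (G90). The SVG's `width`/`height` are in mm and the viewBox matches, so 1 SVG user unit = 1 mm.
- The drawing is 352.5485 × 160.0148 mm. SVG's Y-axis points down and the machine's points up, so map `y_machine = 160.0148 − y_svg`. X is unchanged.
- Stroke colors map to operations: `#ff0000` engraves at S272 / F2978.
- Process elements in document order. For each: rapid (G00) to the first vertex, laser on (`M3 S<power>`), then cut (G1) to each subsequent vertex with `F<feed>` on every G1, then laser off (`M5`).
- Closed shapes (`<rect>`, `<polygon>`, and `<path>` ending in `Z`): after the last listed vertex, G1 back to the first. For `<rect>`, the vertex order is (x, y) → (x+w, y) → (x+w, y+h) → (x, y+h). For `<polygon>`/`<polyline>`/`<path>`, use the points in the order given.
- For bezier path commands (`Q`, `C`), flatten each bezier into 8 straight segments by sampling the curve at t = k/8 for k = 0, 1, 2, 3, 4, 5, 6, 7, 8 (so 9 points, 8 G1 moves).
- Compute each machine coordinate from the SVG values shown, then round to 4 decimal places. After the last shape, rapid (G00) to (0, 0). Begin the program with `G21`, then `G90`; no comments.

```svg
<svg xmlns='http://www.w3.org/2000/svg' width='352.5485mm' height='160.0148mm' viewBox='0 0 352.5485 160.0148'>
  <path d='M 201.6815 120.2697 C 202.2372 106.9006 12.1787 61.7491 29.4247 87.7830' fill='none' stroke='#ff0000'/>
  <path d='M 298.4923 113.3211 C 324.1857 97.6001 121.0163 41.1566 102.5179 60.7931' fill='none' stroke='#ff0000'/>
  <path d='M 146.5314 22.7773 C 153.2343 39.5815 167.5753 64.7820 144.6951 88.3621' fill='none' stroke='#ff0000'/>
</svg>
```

G21
G90
G00 X201.6815 Y39.7451
M3 S272
G1 X193.7320 Y46.0472 F2978
G1 X172.5756 Y54.1223 F2978
G1 X142.8753 Y62.7636 F2978
G1 X109.2942 Y70.7646 F2978
G1 X76.4955 Y76.9185 F2978
G1 X49.1423 Y80.0188 F2978
G1 X31.8977 Y78.8588 F2978
G1 X29.4247 Y72.2318 F2978
M5
G00 X298.4923 Y46.6937
M3 S272
G1 X298.2071 Y54.2698 F2978
G1 X281.3120 Y64.2949 F2978
G1 X252.6533 Y75.4001 F2978
G1 X217.0770 Y86.2168 F2978
G1 X179.4292 Y95.3760 F2978
G1 X144.5560 Y101.5091 F2978
G1 X117.3036 Y103.2473 F2978
G1 X102.5179 Y99.2217 F2978
M5
G00 X146.5314 Y137.2375
M3 S272
G1 X149.3154 Y130.5619 F2978
G1 X152.2898 Y123.2166 F2978
G1 X154.9289 Y115.3188 F2978
G1 X156.7069 Y106.9861 F2978
G1 X157.0983 Y98.3357 F2978
G1 X155.5772 Y89.4851 F2978
G1 X151.6180 Y80.5516 F2978
G1 X144.6951 Y71.6527 F2978
M5
G00 X0.0000 Y0.0000

Since the viewBox matches the mm dimensions, user units are millimetres directly. The only transform is the Y-flip y_m = 160.0148 − y_svg.

Shape 1 is a cubic bezier drawn with `<path>`. Its stroke #ff0000 means engrave at S272, F2978. After flipping Y the toolpath is (201.6815,39.7451) → (193.7320,46.0472) → (172.5756,54.1223) → (142.8753,62.7636) → (109.2942,70.7646) → (76.4955,76.9185) → (49.1423,80.0188) → (31.8977,78.8588) → (29.4247,72.2318).

Shape 2 is a cubic bezier drawn with `<path>`. Its stroke #ff0000 means engrave at S272, F2978. After flipping Y the toolpath is (298.4923,46.6937) → (298.2071,54.2698) → (281.3120,64.2949) → (252.6533,75.4001) → (217.0770,86.2168) → (179.4292,95.3760) → (144.5560,101.5091) → (117.3036,103.2473) → (102.5179,99.2217).

Shape 3 is a cubic bezier drawn with `<path>`. Its stroke #ff0000 means engrave at S272, F2978. After flipping Y the toolpath is (146.5314,137.2375) → (149.3154,130.5619) → (152.2898,123.2166) → (154.9289,115.3188) → (156.7069,106.9861) → (157.0983,98.3357) → (155.5772,89.4851) → (151.6180,80.5516) → (144.6951,71.6527).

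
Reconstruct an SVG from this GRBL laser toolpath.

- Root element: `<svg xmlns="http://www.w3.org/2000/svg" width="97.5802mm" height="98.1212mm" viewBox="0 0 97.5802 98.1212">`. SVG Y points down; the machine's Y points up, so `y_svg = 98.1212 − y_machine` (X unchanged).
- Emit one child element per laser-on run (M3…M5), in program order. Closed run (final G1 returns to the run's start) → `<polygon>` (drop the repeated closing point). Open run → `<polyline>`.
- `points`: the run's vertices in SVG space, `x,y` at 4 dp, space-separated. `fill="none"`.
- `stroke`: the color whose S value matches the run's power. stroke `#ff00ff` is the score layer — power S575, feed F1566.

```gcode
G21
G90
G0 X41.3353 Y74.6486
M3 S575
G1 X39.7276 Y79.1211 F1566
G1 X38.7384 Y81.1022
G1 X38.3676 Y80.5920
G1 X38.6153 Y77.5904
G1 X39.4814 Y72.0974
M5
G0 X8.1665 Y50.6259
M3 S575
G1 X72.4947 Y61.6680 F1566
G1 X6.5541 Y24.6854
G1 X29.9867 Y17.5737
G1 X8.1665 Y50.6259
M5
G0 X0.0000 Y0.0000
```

<svg xmlns="http://www.w3.org/2000/svg" width="97.5802mm" height="98.1212mm" viewBox="0 0 97.5802 98.1212">
  <polyline points="41.3353,23.4726 39.7276,19.0001 38.7384,17.0190 38.3676,17.5292 38.6153,20.5308 39.4814,26.0238" fill="none" stroke="#ff00ff"/>
  <polygon points="8.1665,47.4953 72.4947,36.4532 6.5541,73.4358 29.9867,80.5475" fill="none" stroke="#ff00ff"/>
</svg>

y_svg = 98.1212 − y_m. Every run uses S575, so all elements get stroke `#ff00ff` (score).

[1] open run; points: 41.3353,23.4726 39.7276,19.0001 38.7384,17.0190 38.3676,17.5292 38.6153,20.5308 39.4814,26.0238

[2] closed run; points: 8.1665,47.4953 72.4947,36.4532 6.5541,73.4358 29.9867,80.5475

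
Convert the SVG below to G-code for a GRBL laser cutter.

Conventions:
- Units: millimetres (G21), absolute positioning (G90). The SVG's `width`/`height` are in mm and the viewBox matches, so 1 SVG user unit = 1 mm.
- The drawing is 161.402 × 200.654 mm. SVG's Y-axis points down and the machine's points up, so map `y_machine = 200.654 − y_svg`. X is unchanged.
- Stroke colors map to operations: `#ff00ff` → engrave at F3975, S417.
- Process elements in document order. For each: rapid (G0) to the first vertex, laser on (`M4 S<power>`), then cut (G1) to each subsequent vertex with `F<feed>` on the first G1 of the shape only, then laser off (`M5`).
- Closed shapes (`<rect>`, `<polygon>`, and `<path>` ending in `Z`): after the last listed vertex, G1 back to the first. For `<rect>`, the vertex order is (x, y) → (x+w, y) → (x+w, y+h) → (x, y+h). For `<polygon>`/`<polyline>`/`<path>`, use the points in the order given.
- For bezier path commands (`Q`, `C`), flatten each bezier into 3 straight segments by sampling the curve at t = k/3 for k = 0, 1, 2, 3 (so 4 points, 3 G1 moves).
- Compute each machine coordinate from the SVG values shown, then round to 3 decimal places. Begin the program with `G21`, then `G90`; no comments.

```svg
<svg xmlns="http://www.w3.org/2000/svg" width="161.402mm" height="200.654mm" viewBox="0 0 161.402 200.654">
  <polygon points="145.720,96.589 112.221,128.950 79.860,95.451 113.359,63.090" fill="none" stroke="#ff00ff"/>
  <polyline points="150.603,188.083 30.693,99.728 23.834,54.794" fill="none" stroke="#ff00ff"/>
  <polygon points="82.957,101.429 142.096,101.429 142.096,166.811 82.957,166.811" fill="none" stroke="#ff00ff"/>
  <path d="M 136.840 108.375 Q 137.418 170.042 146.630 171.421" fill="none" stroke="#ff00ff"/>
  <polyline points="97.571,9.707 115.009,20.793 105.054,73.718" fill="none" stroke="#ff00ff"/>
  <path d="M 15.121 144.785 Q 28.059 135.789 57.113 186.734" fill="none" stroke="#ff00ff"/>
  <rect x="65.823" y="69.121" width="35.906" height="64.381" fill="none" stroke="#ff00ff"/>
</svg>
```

G21
G90
G0 X145.720 Y104.065
M4 S417
G1 X112.221 Y71.704 F3975
G1 X79.860 Y105.203
G1 X113.359 Y137.564
G1 X145.720 Y104.065
M5
G0 X150.603 Y12.571
M4 S417
G1 X30.693 Y100.926 F3975
G1 X23.834 Y145.860
M5
G0 X82.957 Y99.225
M4 S417
G1 X142.096 Y99.225 F3975
G1 X142.096 Y33.843
G1 X82.957 Y33.843
G1 X82.957 Y99.225
M5
G0 X136.840 Y92.279
M4 S417
G1 X138.185 Y57.866 F3975
G1 X141.448 Y36.851
G1 X146.630 Y29.233
M5
G0 X97.571 Y190.947
M4 S417
G1 X115.009 Y179.861 F3975
G1 X105.054 Y126.936
M5
G0 X15.121 Y55.869
M4 S417
G1 X25.537 Y55.206 F3975
G1 X39.534 Y41.223
G1 X57.113 Y13.920
M5
G0 X65.823 Y131.533
M4 S417
G1 X101.729 Y131.533 F3975
G1 X101.729 Y67.152
G1 X65.823 Y67.152
G1 X65.823 Y131.533
M5

viewBox `0 0 161.402 200.654` with mm width/height → 1 unit = 1 mm. Flip: y_m = 200.654 − y_svg.

**Shape 1** — `<polygon>` regular polygon, stroke `#ff00ff` → engrave (S417, F3975). Machine vertices: (145.720,104.065) → (112.221,71.704) → (79.860,105.203) → (113.359,137.564) → (145.720,104.065). Closed: final G1 returns to the first vertex.

**Shape 2** — `<polyline>` open polyline, stroke `#ff00ff` → engrave (S417, F3975). Machine vertices: (150.603,12.571) → (30.693,100.926) → (23.834,145.860). Open path.

**Shape 3** — `<polygon>` rectangle, stroke `#ff00ff` → engrave (S417, F3975). Machine vertices: (82.957,99.225) → (142.096,99.225) → (142.096,33.843) → (82.957,33.843) → (82.957,99.225). Closed: final G1 returns to the first vertex.

**Shape 4** — `<path>` quadratic bezier, stroke `#ff00ff` → engrave (S417, F3975). Control points (SVG): P0=(136.840,108.375), P1=(137.418,170.042), P2=(146.630,171.421); sampled at t=k/3. Machine vertices: (136.840,92.279) → (138.185,57.866) → (141.448,36.851) → (146.630,29.233). Open path.

**Shape 5** — `<polyline>` open polyline, stroke `#ff00ff` → engrave (S417, F3975). Machine vertices: (97.571,190.947) → (115.009,179.861) → (105.054,126.936). Open path.

**Shape 6** — `<path>` quadratic bezier, stroke `#ff00ff` → engrave (S417, F3975). Control points (SVG): P0=(15.121,144.785), P1=(28.059,135.789), P2=(57.113,186.734); sampled at t=k/3. Machine vertices: (15.121,55.869) → (25.537,55.206) → (39.534,41.223) → (57.113,13.920). Open path.

**Shape 7** — `<rect>` rectangle, stroke `#ff00ff` → engrave (S417, F3975). Machine vertices: (65.823,131.533) → (101.729,131.533) → (101.729,67.152) → (65.823,67.152) → (65.823,131.533). Closed: final G1 returns to the first vertex.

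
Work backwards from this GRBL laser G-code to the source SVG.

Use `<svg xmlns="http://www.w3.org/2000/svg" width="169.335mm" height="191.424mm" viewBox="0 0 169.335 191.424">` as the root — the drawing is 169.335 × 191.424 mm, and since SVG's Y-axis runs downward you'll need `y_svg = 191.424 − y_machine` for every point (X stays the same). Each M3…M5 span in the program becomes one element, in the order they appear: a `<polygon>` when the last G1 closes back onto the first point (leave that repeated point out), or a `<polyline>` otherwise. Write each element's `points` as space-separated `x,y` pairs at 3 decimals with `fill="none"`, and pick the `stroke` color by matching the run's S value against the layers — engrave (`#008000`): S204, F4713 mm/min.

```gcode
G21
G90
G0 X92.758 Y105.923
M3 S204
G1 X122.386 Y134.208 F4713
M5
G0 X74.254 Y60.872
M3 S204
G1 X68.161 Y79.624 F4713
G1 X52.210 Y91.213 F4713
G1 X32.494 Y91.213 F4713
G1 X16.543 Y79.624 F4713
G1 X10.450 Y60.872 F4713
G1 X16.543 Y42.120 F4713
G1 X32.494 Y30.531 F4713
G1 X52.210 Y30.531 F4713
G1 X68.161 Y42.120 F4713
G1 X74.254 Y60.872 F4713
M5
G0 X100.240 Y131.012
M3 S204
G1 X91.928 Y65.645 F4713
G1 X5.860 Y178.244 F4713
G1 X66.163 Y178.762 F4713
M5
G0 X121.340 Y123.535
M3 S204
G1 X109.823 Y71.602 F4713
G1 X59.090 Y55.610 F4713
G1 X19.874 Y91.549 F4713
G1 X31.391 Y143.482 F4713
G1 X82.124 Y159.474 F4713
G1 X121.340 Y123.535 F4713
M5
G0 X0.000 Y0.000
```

<svg xmlns="http://www.w3.org/2000/svg" width="169.335mm" height="191.424mm" viewBox="0 0 169.335 191.424">
  <polyline points="92.758,85.501 122.386,57.216" fill="none" stroke="#008000"/>
  <polygon points="74.254,130.552 68.161,111.800 52.210,100.211 32.494,100.211 16.543,111.800 10.450,130.552 16.543,149.304 32.494,160.893 52.210,160.893 68.161,149.304" fill="none" stroke="#008000"/>
  <polyline points="100.240,60.412 91.928,125.779 5.860,13.180 66.163,12.662" fill="none" stroke="#008000"/>
  <polygon points="121.340,67.889 109.823,119.822 59.090,135.814 19.874,99.875 31.391,47.942 82.124,31.950" fill="none" stroke="#008000"/>
</svg>

Machine Y-up, SVG Y-down with viewBox height 191.424, so y_svg = 191.424 − y_machine; X carries over. Every run uses S204, so all elements get stroke `#008000` (engrave).

Run 1: The run is open, so emit a `<polyline>` with points (Y-flipped): 92.758,85.501 122.386,57.216.

Run 2: The run returns to its start, so emit a `<polygon>` with points (Y-flipped): 74.254,130.552 68.161,111.800 52.210,100.211 32.494,100.211 16.543,111.800 10.450,130.552 16.543,149.304 32.494,160.893 52.210,160.893 68.161,149.304.

Run 3: The run is open, so emit a `<polyline>` with points (Y-flipped): 100.240,60.412 91.928,125.779 5.860,13.180 66.163,12.662.

Run 4: The run returns to its start, so emit a `<polygon>` with points (Y-flipped): 121.340,67.889 109.823,119.822 59.090,135.814 19.874,99.875 31.391,47.942 82.124,31.950.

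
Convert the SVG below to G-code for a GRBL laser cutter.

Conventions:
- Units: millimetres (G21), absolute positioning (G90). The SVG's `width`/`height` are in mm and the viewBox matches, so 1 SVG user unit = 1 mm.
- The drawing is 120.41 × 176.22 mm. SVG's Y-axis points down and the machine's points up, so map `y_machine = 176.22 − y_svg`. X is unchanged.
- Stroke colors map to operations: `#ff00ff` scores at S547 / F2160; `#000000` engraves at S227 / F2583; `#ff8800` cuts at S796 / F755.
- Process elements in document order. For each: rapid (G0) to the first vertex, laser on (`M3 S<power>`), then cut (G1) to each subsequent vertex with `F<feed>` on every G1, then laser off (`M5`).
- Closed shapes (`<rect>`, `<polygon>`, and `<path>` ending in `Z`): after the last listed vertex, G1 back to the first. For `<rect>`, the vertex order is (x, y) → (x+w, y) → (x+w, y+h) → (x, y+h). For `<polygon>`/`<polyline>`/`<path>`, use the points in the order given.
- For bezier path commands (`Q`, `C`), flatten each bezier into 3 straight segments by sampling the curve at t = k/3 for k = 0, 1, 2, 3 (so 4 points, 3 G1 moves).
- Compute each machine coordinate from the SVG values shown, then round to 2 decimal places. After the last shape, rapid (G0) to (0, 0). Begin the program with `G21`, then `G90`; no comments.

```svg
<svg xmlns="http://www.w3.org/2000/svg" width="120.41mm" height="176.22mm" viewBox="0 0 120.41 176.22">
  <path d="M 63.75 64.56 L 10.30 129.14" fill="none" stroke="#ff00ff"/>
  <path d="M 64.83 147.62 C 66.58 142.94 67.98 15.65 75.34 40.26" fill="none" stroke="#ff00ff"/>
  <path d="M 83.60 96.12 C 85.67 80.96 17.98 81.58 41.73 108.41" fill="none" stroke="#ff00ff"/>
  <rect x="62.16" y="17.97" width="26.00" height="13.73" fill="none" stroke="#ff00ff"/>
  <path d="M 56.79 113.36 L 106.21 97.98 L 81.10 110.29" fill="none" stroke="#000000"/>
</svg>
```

viewBox `0 0 120.41 176.22` with mm width/height → 1 unit = 1 mm. Flip: y_m = 176.22 − y_svg.

**Shape 1** — `<path>` line segment, stroke `#ff00ff` → score (S547, F2160). Machine vertices: (63.75,111.66) → (10.30,47.08). Open path.

**Shape 2** — `<path>` cubic bezier, stroke `#ff00ff` → score (S547, F2160). Control points (SVG): P0=(64.83,147.62), P1=(66.58,142.94), P2=(67.98,15.65), P3=(75.34,40.26); sampled at t=k/3. Machine vertices: (64.83,28.60) → (66.70,63.98) → (69.73,120.10) → (75.34,135.96). Open path.

**Shape 3** — `<path>` cubic bezier, stroke `#ff00ff` → score (S547, F2160). Control points (SVG): P0=(83.60,96.12), P1=(85.67,80.96), P2=(17.98,81.58), P3=(41.73,108.41); sampled at t=k/3. Machine vertices: (83.60,80.10) → (68.39,89.61) → (42.49,86.29) → (41.73,67.81). Open path.

**Shape 4** — `<rect>` rectangle, stroke `#ff00ff` → score (S547, F2160). Machine vertices: (62.16,158.25) → (88.16,158.25) → (88.16,144.52) → (62.16,144.52) → (62.16,158.25). Closed: final G1 returns to the first vertex.

**Shape 5** — `<path>` open polyline, stroke `#000000` → engrave (S227, F2583). Machine vertices: (56.79,62.86) → (106.21,78.24) → (81.10,65.93). Open path.

G21
G90
G0 X63.75 Y111.66
M3 S547
G1 X10.30 Y47.08 F2160
M5
G0 X64.83 Y28.60
M3 S547
G1 X66.70 Y63.98 F2160
G1 X69.73 Y120.10 F2160
G1 X75.34 Y135.96 F2160
M5
G0 X83.60 Y80.10
M3 S547
G1 X68.39 Y89.61 F2160
G1 X42.49 Y86.29 F2160
G1 X41.73 Y67.81 F2160
M5
G0 X62.16 Y158.25
M3 S547
G1 X88.16 Y158.25 F2160
G1 X88.16 Y144.52 F2160
G1 X62.16 Y144.52 F2160
G1 X62.16 Y158.25 F2160
M5
G0 X56.79 Y62.86
M3 S227
G1 X106.21 Y78.24 F2583
G1 X81.10 Y65.93 F2583
M5
G0 X0.00 Y0.00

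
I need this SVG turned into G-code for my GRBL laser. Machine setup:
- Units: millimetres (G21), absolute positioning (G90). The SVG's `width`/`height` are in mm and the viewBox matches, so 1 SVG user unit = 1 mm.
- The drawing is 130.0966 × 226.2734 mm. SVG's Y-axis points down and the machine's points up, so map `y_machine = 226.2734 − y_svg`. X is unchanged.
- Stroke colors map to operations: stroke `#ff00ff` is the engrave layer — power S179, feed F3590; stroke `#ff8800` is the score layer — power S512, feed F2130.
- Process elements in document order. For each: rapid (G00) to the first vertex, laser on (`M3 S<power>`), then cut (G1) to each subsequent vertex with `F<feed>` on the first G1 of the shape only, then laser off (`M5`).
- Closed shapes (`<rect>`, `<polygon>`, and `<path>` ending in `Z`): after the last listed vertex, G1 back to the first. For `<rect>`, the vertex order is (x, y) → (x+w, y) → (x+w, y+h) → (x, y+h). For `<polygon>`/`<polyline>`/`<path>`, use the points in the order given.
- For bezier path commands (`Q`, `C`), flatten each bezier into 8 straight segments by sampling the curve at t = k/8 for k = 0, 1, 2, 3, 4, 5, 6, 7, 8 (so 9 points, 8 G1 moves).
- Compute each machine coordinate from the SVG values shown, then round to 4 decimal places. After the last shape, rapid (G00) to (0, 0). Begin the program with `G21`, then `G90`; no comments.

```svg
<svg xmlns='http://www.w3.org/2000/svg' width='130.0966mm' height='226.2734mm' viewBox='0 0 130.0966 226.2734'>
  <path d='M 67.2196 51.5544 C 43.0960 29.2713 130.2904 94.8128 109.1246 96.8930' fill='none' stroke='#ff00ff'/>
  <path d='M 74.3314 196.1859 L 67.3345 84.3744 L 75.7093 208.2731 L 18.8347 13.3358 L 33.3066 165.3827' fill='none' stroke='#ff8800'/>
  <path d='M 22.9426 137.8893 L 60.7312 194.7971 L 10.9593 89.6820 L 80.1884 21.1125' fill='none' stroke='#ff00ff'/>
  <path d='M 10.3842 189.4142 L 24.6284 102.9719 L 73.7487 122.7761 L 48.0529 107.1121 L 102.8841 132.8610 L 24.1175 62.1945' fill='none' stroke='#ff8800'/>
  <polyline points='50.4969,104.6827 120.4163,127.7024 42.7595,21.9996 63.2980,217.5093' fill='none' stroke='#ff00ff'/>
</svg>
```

G21
G90
G00 X67.2196 Y174.7190
M3 S179
G1 X62.9622 Y179.2539 F3590
G1 X66.5666 Y177.3281
G1 X75.4582 Y170.7145
G1 X87.0629 Y161.1859
G1 X98.8063 Y150.5154
G1 X108.1139 Y140.4757
G1 X112.4114 Y132.8397
G1 X109.1246 Y129.3804
M5
G00 X74.3314 Y30.0875
M3 S512
G1 X67.3345 Y141.8990 F2130
G1 X75.7093 Y18.0003
G1 X18.8347 Y212.9376
G1 X33.3066 Y60.8907
M5
G00 X22.9426 Y88.3841
M3 S179
G1 X60.7312 Y31.4763 F3590
G1 X10.9593 Y136.5914
G1 X80.1884 Y205.1609
M5
G00 X10.3842 Y36.8592
M3 S512
G1 X24.6284 Y123.3015 F2130
G1 X73.7487 Y103.4973
G1 X48.0529 Y119.1613
G1 X102.8841 Y93.4124
G1 X24.1175 Y164.0789
M5
G00 X50.4969 Y121.5907
M3 S179
G1 X120.4163 Y98.5710 F3590
G1 X42.7595 Y204.2738
G1 X63.2980 Y8.7641
M5
G00 X0.0000 Y0.0000

Since the viewBox matches the mm dimensions, user units are millimetres directly. The only transform is the Y-flip y_m = 226.2734 − y_svg.

Shape 1 is a cubic bezier drawn with `<path>`. Its stroke #ff00ff means engrave at S179, F3590. After flipping Y the toolpath is (67.2196,174.7190) → (62.9622,179.2539) → (66.5666,177.3281) → (75.4582,170.7145) → (87.0629,161.1859) → (98.8063,150.5154) → (108.1139,140.4757) → (112.4114,132.8397) → (109.1246,129.3804).

Shape 2 is a open polyline drawn with `<path>`. Its stroke #ff8800 means score at S512, F2130. After flipping Y the toolpath is (74.3314,30.0875) → (67.3345,141.8990) → (75.7093,18.0003) → (18.8347,212.9376) → (33.3066,60.8907).

Shape 3 is a open polyline drawn with `<path>`. Its stroke #ff00ff means engrave at S179, F3590. After flipping Y the toolpath is (22.9426,88.3841) → (60.7312,31.4763) → (10.9593,136.5914) → (80.1884,205.1609).

Shape 4 is a open polyline drawn with `<path>`. Its stroke #ff8800 means score at S512, F2130. After flipping Y the toolpath is (10.3842,36.8592) → (24.6284,123.3015) → (73.7487,103.4973) → (48.0529,119.1613) → (102.8841,93.4124) → (24.1175,164.0789).

Shape 5 is a open polyline drawn with `<polyline>`. Its stroke #ff00ff means engrave at S179, F3590. After flipping Y the toolpath is (50.4969,121.5907) → (120.4163,98.5710) → (42.7595,204.2738) → (63.2980,8.7641).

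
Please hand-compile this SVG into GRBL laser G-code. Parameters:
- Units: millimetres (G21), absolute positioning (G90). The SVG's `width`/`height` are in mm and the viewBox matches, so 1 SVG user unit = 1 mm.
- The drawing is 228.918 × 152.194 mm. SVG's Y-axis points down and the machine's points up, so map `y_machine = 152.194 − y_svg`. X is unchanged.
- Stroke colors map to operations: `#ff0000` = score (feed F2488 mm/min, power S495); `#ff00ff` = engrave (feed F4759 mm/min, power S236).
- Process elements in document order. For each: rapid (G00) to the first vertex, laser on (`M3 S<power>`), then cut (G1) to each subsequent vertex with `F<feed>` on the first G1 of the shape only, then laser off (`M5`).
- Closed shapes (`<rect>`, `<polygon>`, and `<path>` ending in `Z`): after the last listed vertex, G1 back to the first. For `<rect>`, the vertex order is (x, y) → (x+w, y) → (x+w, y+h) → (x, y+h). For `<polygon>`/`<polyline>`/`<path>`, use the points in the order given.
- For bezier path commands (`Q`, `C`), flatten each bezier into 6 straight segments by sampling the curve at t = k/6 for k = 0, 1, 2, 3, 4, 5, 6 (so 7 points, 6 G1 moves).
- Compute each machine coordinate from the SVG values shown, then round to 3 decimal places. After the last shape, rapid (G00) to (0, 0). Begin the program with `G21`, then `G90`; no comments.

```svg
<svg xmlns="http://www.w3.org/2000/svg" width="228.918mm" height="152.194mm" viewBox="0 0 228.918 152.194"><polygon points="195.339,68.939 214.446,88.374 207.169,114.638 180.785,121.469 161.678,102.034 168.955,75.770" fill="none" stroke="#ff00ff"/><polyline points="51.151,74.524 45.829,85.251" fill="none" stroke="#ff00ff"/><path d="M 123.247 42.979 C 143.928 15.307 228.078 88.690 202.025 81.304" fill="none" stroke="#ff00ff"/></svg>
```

G21
G90
G00 X195.339 Y83.255
M3 S236
G1 X214.446 Y63.820 F4759
G1 X207.169 Y37.556
G1 X180.785 Y30.725
G1 X161.678 Y50.160
G1 X168.955 Y76.424
G1 X195.339 Y83.255
M5
G00 X51.151 Y77.670
M3 S236
G1 X45.829 Y66.943 F4759
M5
G00 X123.247 Y109.215
M3 S236
G1 X138.073 Y115.472 F4759
G1 X158.652 Y109.936
G1 X180.161 Y97.660
G1 X197.776 Y83.693
G1 X206.672 Y73.086
G1 X202.025 Y70.890
M5
G00 X0.000 Y0.000

viewBox `0 0 228.918 152.194` with mm width/height → 1 unit = 1 mm. Flip: y_m = 152.194 − y_svg.

**Shape 1** — `<polygon>` regular polygon, stroke `#ff00ff` → engrave (S236, F4759). Machine vertices: (195.339,83.255) → (214.446,63.820) → (207.169,37.556) → (180.785,30.725) → (161.678,50.160) → (168.955,76.424) → (195.339,83.255). Closed: final G1 returns to the first vertex.

**Shape 2** — `<polyline>` line segment, stroke `#ff00ff` → engrave (S236, F4759). Machine vertices: (51.151,77.670) → (45.829,66.943). Open path.

**Shape 3** — `<path>` cubic bezier, stroke `#ff00ff` → engrave (S236, F4759). Control points (SVG): P0=(123.247,42.979), P1=(143.928,15.307), P2=(228.078,88.690), P3=(202.025,81.304); sampled at t=k/6. Machine vertices: (123.247,109.215) → (138.073,115.472) → (158.652,109.936) → (180.161,97.660) → (197.776,83.693) → (206.672,73.086) → (202.025,70.890). Open path.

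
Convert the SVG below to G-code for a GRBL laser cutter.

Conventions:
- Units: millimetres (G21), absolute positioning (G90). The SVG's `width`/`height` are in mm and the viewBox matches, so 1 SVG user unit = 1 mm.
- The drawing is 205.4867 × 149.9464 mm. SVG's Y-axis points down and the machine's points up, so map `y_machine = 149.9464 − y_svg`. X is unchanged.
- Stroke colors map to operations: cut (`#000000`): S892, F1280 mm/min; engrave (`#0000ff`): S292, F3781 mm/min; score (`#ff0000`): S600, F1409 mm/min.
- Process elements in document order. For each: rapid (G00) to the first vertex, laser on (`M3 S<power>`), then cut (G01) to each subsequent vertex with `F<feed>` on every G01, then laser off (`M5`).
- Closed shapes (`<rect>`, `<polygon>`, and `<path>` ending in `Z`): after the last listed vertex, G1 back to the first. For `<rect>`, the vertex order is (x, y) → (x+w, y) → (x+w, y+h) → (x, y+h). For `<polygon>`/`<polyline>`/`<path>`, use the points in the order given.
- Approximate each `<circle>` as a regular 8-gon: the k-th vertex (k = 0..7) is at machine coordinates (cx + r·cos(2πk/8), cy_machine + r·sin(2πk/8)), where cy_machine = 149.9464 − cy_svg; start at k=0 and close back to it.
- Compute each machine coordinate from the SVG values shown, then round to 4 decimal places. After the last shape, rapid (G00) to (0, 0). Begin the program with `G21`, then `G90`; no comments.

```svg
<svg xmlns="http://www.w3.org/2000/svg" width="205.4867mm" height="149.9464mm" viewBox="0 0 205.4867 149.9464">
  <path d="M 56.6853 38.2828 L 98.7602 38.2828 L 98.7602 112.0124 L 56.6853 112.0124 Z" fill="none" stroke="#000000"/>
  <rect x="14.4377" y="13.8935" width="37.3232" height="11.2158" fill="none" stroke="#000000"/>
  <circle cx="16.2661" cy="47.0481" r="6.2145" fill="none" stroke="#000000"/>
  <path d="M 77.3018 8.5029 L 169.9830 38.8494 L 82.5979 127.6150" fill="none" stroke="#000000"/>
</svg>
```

Since the viewBox matches the mm dimensions, user units are millimetres directly. The only transform is the Y-flip y_m = 149.9464 − y_svg.

Shape 1 is a rectangle drawn with `<path>`. Its stroke #000000 means cut at S892, F1280. After flipping Y the toolpath is (56.6853,111.6636) → (98.7602,111.6636) → (98.7602,37.9340) → (56.6853,37.9340) → (56.6853,111.6636), returning to the start.

Shape 2 is a rectangle drawn with `<rect>`. Its stroke #000000 means cut at S892, F1280. After flipping Y the toolpath is (14.4377,136.0529) → (51.7609,136.0529) → (51.7609,124.8371) → (14.4377,124.8371) → (14.4377,136.0529), returning to the start.

Shape 3 is a circle drawn with `<circle>`. Its stroke #000000 means cut at S892, F1280. After flipping Y the toolpath is (22.4806,102.8983) → (20.6604,107.2926) → (16.2661,109.1128) → (11.8718,107.2926) → (10.0516,102.8983) → (11.8718,98.5040) → (16.2661,96.6838) → (20.6604,98.5040) → (22.4806,102.8983), returning to the start.

Shape 4 is a open polyline drawn with `<path>`. Its stroke #000000 means cut at S892, F1280. After flipping Y the toolpath is (77.3018,141.4435) → (169.9830,111.0970) → (82.5979,22.3314).

G21
G90
G00 X56.6853 Y111.6636
M3 S892
G01 X98.7602 Y111.6636 F1280
G01 X98.7602 Y37.9340 F1280
G01 X56.6853 Y37.9340 F1280
G01 X56.6853 Y111.6636 F1280
M5
G00 X14.4377 Y136.0529
M3 S892
G01 X51.7609 Y136.0529 F1280
G01 X51.7609 Y124.8371 F1280
G01 X14.4377 Y124.8371 F1280
G01 X14.4377 Y136.0529 F1280
M5
G00 X22.4806 Y102.8983
M3 S892
G01 X20.6604 Y107.2926 F1280
G01 X16.2661 Y109.1128 F1280
G01 X11.8718 Y107.2926 F1280
G01 X10.0516 Y102.8983 F1280
G01 X11.8718 Y98.5040 F1280
G01 X16.2661 Y96.6838 F1280
G01 X20.6604 Y98.5040 F1280
G01 X22.4806 Y102.8983 F1280
M5
G00 X77.3018 Y141.4435
M3 S892
G01 X169.9830 Y111.0970 F1280
G01 X82.5979 Y22.3314 F1280
M5
G00 X0.0000 Y0.0000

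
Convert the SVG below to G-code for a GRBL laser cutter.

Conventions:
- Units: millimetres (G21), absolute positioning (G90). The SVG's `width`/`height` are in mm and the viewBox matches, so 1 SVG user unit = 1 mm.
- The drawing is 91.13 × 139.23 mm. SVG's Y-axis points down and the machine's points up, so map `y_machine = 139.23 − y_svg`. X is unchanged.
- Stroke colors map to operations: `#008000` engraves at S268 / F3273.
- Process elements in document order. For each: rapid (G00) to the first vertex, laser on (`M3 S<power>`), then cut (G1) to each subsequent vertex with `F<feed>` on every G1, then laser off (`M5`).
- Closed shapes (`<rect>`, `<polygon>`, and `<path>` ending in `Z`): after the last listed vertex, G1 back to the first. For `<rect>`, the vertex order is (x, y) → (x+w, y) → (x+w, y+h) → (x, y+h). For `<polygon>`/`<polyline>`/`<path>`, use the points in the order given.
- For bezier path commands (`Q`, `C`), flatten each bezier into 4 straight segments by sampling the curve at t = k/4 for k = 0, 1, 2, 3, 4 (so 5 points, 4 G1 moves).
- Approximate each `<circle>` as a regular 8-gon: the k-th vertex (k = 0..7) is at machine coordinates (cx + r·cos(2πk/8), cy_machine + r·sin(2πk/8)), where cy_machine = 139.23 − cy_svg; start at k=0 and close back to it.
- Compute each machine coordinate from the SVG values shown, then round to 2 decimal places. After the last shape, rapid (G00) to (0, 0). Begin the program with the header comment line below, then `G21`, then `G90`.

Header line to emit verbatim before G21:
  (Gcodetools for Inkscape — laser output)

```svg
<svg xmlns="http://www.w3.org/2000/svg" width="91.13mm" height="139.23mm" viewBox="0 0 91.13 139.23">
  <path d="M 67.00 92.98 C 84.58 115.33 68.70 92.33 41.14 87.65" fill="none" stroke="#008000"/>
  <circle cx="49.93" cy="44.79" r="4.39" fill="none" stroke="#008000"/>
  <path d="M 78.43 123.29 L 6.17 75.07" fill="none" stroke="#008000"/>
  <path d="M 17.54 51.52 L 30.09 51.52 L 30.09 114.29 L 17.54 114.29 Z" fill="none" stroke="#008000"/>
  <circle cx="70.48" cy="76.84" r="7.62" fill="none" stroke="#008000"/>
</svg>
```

1 u = 1 mm; y_m = 139.23 − y.

[1] `<path>` cubic bezier, #008000→engrave S268 F3273: (67.00,46.25) → (74.25,37.00) → (71.00,38.78) → (59.28,45.63) → (41.14,51.58)

[2] `<circle>` circle, #008000→engrave S268 F3273: (54.32,94.44) → (53.03,97.54) → (49.93,98.83) → (46.83,97.54) → (45.54,94.44) → (46.83,91.34) → (49.93,90.05) → (53.03,91.34) → (54.32,94.44) (closed)

[3] `<path>` line segment, #008000→engrave S268 F3273: (78.43,15.94) → (6.17,64.16)

[4] `<path>` rectangle, #008000→engrave S268 F3273: (17.54,87.71) → (30.09,87.71) → (30.09,24.94) → (17.54,24.94) → (17.54,87.71) (closed)

[5] `<circle>` circle, #008000→engrave S268 F3273: (78.10,62.39) → (75.87,67.78) → (70.48,70.01) → (65.09,67.78) → (62.86,62.39) → (65.09,57.00) → (70.48,54.77) → (75.87,57.00) → (78.10,62.39) (closed)

(Gcodetools for Inkscape — laser output)
G21
G90
G00 X67.00 Y46.25
M3 S268
G1 X74.25 Y37.00 F3273
G1 X71.00 Y38.78 F3273
G1 X59.28 Y45.63 F3273
G1 X41.14 Y51.58 F3273
M5
G00 X54.32 Y94.44
M3 S268
G1 X53.03 Y97.54 F3273
G1 X49.93 Y98.83 F3273
G1 X46.83 Y97.54 F3273
G1 X45.54 Y94.44 F3273
G1 X46.83 Y91.34 F3273
G1 X49.93 Y90.05 F3273
G1 X53.03 Y91.34 F3273
G1 X54.32 Y94.44 F3273
M5
G00 X78.43 Y15.94
M3 S268
G1 X6.17 Y64.16 F3273
M5
G00 X17.54 Y87.71
M3 S268
G1 X30.09 Y87.71 F3273
G1 X30.09 Y24.94 F3273
G1 X17.54 Y24.94 F3273
G1 X17.54 Y87.71 F3273
M5
G00 X78.10 Y62.39
M3 S268
G1 X75.87 Y67.78 F3273
G1 X70.48 Y70.01 F3273
G1 X65.09 Y67.78 F3273
G1 X62.86 Y62.39 F3273
G1 X65.09 Y57.00 F3273
G1 X70.48 Y54.77 F3273
G1 X75.87 Y57.00 F3273
G1 X78.10 Y62.39 F3273
M5
G00 X0.00 Y0.00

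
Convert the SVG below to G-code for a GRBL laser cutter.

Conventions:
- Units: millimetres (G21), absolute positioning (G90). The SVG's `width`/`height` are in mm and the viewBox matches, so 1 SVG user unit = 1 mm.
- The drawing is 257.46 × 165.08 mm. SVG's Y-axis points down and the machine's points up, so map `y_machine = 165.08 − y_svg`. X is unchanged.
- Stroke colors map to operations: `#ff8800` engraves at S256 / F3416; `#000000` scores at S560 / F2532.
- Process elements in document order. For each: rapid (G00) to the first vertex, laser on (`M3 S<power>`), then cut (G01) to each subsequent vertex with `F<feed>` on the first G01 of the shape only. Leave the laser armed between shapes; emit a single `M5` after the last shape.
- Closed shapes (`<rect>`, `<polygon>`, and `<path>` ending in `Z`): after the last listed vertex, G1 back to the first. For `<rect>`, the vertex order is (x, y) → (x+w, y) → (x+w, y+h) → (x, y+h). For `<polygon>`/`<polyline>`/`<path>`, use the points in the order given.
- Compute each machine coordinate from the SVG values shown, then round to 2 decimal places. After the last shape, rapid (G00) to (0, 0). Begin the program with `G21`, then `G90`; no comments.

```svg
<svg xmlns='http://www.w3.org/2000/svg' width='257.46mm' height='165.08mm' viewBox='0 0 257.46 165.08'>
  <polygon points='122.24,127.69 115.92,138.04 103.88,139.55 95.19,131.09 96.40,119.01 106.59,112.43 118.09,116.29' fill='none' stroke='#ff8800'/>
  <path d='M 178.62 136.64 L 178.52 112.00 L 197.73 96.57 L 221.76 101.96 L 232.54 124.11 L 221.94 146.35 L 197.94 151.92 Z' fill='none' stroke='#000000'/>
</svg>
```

G21
G90
G00 X122.24 Y37.39
M3 S256
G01 X115.92 Y27.04 F3416
G01 X103.88 Y25.53
G01 X95.19 Y33.99
G01 X96.40 Y46.07
G01 X106.59 Y52.65
G01 X118.09 Y48.79
G01 X122.24 Y37.39
G00 X178.62 Y28.44
M3 S560
G01 X178.52 Y53.08 F2532
G01 X197.73 Y68.51
G01 X221.76 Y63.12
G01 X232.54 Y40.97
G01 X221.94 Y18.73
G01 X197.94 Y13.16
G01 X178.62 Y28.44
M5
G00 X0.00 Y0.00

viewBox `0 0 257.46 165.08` with mm width/height → 1 unit = 1 mm. Flip: y_m = 165.08 − y_svg.

**Shape 1** — `<polygon>` regular polygon, stroke `#ff8800` → engrave (S256, F3416). Machine vertices: (122.24,37.39) → (115.92,27.04) → (103.88,25.53) → (95.19,33.99) → (96.40,46.07) → (106.59,52.65) → (118.09,48.79) → (122.24,37.39). Closed: final G1 returns to the first vertex.

**Shape 2** — `<path>` regular polygon, stroke `#000000` → score (S560, F2532). Machine vertices: (178.62,28.44) → (178.52,53.08) → (197.73,68.51) → (221.76,63.12) → (232.54,40.97) → (221.94,18.73) → (197.94,13.16) → (178.62,28.44). Closed: final G1 returns to the first vertex.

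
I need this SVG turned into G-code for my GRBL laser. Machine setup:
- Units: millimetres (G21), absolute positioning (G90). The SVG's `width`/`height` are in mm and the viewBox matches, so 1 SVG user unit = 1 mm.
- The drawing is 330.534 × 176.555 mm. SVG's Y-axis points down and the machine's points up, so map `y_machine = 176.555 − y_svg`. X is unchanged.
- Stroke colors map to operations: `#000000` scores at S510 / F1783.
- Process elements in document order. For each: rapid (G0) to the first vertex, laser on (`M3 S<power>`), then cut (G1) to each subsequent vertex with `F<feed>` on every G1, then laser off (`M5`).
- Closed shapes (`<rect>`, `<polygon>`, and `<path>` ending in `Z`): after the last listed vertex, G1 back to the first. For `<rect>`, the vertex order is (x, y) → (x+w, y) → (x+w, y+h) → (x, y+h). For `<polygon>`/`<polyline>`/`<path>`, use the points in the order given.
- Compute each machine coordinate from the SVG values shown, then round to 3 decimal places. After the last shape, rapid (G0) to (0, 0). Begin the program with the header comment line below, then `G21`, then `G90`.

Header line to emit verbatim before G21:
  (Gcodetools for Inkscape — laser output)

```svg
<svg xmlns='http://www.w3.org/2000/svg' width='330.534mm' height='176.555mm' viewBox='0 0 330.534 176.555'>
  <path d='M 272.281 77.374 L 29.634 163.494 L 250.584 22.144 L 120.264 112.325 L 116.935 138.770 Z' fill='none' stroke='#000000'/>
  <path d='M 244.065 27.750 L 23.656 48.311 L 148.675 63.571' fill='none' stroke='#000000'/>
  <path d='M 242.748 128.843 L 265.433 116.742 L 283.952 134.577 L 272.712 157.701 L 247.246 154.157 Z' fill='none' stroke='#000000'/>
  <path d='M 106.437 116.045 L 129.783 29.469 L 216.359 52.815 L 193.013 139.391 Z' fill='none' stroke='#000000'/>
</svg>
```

viewBox `0 0 330.534 176.555` with mm width/height → 1 unit = 1 mm. Flip: y_m = 176.555 − y_svg.

**Shape 1** — `<path>` closed polygon, stroke `#000000` → score (S510, F1783). Machine vertices: (272.281,99.181) → (29.634,13.061) → (250.584,154.411) → (120.264,64.230) → (116.935,37.785) → (272.281,99.181). Closed: final G1 returns to the first vertex.

**Shape 2** — `<path>` open polyline, stroke `#000000` → score (S510, F1783). Machine vertices: (244.065,148.805) → (23.656,128.244) → (148.675,112.984). Open path.

**Shape 3** — `<path>` regular polygon, stroke `#000000` → score (S510, F1783). Machine vertices: (242.748,47.712) → (265.433,59.813) → (283.952,41.978) → (272.712,18.854) → (247.246,22.398) → (242.748,47.712). Closed: final G1 returns to the first vertex.

**Shape 4** — `<path>` regular polygon, stroke `#000000` → score (S510, F1783). Machine vertices: (106.437,60.510) → (129.783,147.086) → (216.359,123.740) → (193.013,37.164) → (106.437,60.510). Closed: final G1 returns to the first vertex.

(Gcodetools for Inkscape — laser output)
G21
G90
G0 X272.281 Y99.181
M3 S510
G1 X29.634 Y13.061 F1783
G1 X250.584 Y154.411 F1783
G1 X120.264 Y64.230 F1783
G1 X116.935 Y37.785 F1783
G1 X272.281 Y99.181 F1783
M5
G0 X244.065 Y148.805
M3 S510
G1 X23.656 Y128.244 F1783
G1 X148.675 Y112.984 F1783
M5
G0 X242.748 Y47.712
M3 S510
G1 X265.433 Y59.813 F1783
G1 X283.952 Y41.978 F1783
G1 X272.712 Y18.854 F1783
G1 X247.246 Y22.398 F1783
G1 X242.748 Y47.712 F1783
M5
G0 X106.437 Y60.510
M3 S510
G1 X129.783 Y147.086 F1783
G1 X216.359 Y123.740 F1783
G1 X193.013 Y37.164 F1783
G1 X106.437 Y60.510 F1783
M5
G0 X0.000 Y0.000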